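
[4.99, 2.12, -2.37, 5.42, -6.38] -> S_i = Random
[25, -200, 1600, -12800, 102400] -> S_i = 25*-8^i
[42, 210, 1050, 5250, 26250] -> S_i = 42*5^i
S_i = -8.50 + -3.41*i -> [-8.5, -11.91, -15.32, -18.73, -22.14]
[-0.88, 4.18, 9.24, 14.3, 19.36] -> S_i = -0.88 + 5.06*i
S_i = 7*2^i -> [7, 14, 28, 56, 112]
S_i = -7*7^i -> [-7, -49, -343, -2401, -16807]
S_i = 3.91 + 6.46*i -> [3.91, 10.37, 16.83, 23.29, 29.75]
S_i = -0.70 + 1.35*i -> [-0.7, 0.65, 2.0, 3.35, 4.7]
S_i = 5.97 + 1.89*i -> [5.97, 7.86, 9.75, 11.64, 13.53]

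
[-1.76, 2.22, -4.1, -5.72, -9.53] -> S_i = Random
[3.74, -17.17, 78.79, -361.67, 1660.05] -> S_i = 3.74*(-4.59)^i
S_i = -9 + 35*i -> [-9, 26, 61, 96, 131]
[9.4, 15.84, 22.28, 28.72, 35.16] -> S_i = 9.40 + 6.44*i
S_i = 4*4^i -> [4, 16, 64, 256, 1024]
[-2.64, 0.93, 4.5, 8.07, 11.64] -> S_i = -2.64 + 3.57*i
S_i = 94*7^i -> [94, 658, 4606, 32242, 225694]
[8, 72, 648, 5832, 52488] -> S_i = 8*9^i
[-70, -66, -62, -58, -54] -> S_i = -70 + 4*i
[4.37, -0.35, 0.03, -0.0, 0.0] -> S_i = 4.37*(-0.08)^i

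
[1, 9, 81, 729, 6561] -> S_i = 1*9^i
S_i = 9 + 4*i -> [9, 13, 17, 21, 25]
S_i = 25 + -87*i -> [25, -62, -149, -236, -323]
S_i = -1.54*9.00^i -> [-1.54, -13.86, -124.74, -1122.66, -10103.94]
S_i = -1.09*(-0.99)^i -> [-1.09, 1.08, -1.07, 1.06, -1.05]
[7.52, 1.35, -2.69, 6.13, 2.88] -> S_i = Random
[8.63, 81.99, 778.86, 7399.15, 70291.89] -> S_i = 8.63*9.50^i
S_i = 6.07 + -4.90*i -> [6.07, 1.17, -3.73, -8.63, -13.53]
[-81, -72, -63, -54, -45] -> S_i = -81 + 9*i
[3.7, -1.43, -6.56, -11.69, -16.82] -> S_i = 3.70 + -5.13*i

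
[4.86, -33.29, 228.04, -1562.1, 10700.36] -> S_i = 4.86*(-6.85)^i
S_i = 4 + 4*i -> [4, 8, 12, 16, 20]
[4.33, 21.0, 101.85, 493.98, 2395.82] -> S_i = 4.33*4.85^i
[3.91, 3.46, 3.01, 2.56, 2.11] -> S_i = 3.91 + -0.45*i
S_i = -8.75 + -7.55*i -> [-8.75, -16.3, -23.85, -31.4, -38.95]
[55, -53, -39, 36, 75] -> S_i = Random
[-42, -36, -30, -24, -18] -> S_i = -42 + 6*i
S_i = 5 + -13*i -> [5, -8, -21, -34, -47]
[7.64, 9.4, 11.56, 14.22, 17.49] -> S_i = 7.64*1.23^i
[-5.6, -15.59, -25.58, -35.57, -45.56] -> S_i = -5.60 + -9.99*i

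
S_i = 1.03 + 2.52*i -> [1.03, 3.55, 6.07, 8.59, 11.11]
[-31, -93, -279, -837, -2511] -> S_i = -31*3^i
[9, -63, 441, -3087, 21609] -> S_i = 9*-7^i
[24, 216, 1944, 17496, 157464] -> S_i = 24*9^i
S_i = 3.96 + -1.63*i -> [3.96, 2.33, 0.7, -0.93, -2.56]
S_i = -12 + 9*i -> [-12, -3, 6, 15, 24]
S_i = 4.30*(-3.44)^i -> [4.3, -14.79, 50.88, -175.04, 602.15]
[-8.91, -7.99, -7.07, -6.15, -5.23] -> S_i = -8.91 + 0.92*i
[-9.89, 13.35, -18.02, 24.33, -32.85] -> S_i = -9.89*(-1.35)^i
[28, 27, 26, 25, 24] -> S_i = 28 + -1*i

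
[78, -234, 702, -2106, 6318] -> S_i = 78*-3^i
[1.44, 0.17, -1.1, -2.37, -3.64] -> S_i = 1.44 + -1.27*i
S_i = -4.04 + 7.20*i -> [-4.04, 3.16, 10.36, 17.56, 24.76]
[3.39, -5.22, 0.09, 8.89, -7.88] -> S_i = Random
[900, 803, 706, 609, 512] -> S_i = 900 + -97*i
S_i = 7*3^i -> [7, 21, 63, 189, 567]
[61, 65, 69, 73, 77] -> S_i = 61 + 4*i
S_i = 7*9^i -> [7, 63, 567, 5103, 45927]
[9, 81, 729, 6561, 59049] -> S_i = 9*9^i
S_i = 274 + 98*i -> [274, 372, 470, 568, 666]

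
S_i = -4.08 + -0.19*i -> [-4.08, -4.27, -4.46, -4.65, -4.84]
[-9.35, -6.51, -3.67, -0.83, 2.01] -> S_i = -9.35 + 2.84*i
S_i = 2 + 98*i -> [2, 100, 198, 296, 394]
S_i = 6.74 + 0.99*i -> [6.74, 7.73, 8.72, 9.71, 10.7]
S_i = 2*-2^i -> [2, -4, 8, -16, 32]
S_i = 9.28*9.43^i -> [9.28, 87.51, 825.22, 7781.85, 73382.88]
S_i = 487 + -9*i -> [487, 478, 469, 460, 451]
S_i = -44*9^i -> [-44, -396, -3564, -32076, -288684]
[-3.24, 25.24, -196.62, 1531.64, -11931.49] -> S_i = -3.24*(-7.79)^i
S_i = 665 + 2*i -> [665, 667, 669, 671, 673]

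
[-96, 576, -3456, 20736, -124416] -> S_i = -96*-6^i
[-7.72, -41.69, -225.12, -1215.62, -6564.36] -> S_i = -7.72*5.40^i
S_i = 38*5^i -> [38, 190, 950, 4750, 23750]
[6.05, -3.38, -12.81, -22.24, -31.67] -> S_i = 6.05 + -9.43*i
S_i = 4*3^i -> [4, 12, 36, 108, 324]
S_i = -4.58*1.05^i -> [-4.58, -4.81, -5.05, -5.3, -5.57]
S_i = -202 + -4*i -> [-202, -206, -210, -214, -218]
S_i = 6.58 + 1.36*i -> [6.58, 7.94, 9.3, 10.66, 12.02]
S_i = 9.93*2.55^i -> [9.93, 25.32, 64.57, 164.65, 419.87]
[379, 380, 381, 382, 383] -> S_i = 379 + 1*i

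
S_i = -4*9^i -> [-4, -36, -324, -2916, -26244]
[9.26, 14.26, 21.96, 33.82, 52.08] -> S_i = 9.26*1.54^i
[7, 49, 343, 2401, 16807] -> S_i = 7*7^i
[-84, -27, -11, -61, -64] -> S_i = Random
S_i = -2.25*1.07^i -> [-2.25, -2.41, -2.58, -2.76, -2.95]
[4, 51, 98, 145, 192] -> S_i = 4 + 47*i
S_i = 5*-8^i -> [5, -40, 320, -2560, 20480]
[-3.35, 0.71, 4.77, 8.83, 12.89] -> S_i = -3.35 + 4.06*i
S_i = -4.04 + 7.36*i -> [-4.04, 3.32, 10.68, 18.04, 25.4]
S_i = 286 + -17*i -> [286, 269, 252, 235, 218]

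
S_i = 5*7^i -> [5, 35, 245, 1715, 12005]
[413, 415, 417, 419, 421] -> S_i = 413 + 2*i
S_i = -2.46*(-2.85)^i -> [-2.46, 7.01, -19.98, 56.95, -162.3]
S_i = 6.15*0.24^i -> [6.15, 1.48, 0.35, 0.09, 0.02]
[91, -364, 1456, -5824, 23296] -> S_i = 91*-4^i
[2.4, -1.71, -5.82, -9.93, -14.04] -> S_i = 2.40 + -4.11*i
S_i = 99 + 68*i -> [99, 167, 235, 303, 371]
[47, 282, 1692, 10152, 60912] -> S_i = 47*6^i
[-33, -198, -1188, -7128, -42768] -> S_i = -33*6^i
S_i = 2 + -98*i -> [2, -96, -194, -292, -390]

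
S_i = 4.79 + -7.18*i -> [4.79, -2.39, -9.57, -16.75, -23.93]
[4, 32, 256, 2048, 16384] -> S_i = 4*8^i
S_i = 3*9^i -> [3, 27, 243, 2187, 19683]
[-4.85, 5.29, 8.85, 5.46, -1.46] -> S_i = Random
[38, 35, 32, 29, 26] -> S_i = 38 + -3*i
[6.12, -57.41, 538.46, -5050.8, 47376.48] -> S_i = 6.12*(-9.38)^i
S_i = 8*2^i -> [8, 16, 32, 64, 128]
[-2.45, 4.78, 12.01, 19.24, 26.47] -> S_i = -2.45 + 7.23*i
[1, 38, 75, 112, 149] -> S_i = 1 + 37*i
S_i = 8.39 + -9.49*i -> [8.39, -1.1, -10.59, -20.08, -29.57]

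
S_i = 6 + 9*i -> [6, 15, 24, 33, 42]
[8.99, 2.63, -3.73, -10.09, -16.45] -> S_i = 8.99 + -6.36*i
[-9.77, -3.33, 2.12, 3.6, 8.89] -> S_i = Random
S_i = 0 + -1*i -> [0, -1, -2, -3, -4]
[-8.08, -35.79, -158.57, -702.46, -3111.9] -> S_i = -8.08*4.43^i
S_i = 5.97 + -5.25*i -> [5.97, 0.72, -4.53, -9.78, -15.03]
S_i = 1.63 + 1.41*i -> [1.63, 3.04, 4.45, 5.86, 7.27]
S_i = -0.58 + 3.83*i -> [-0.58, 3.25, 7.08, 10.91, 14.74]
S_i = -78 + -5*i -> [-78, -83, -88, -93, -98]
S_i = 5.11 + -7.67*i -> [5.11, -2.56, -10.23, -17.9, -25.57]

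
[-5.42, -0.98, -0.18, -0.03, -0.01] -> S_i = -5.42*0.18^i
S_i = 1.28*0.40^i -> [1.28, 0.51, 0.2, 0.08, 0.03]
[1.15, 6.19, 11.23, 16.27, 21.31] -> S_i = 1.15 + 5.04*i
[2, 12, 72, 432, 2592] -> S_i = 2*6^i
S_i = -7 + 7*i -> [-7, 0, 7, 14, 21]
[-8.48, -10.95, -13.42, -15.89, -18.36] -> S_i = -8.48 + -2.47*i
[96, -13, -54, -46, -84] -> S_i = Random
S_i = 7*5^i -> [7, 35, 175, 875, 4375]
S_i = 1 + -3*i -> [1, -2, -5, -8, -11]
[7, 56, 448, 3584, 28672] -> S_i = 7*8^i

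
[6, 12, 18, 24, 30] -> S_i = 6 + 6*i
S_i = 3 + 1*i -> [3, 4, 5, 6, 7]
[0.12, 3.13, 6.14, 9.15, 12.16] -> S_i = 0.12 + 3.01*i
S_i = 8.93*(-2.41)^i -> [8.93, -21.52, 51.87, -125.0, 301.24]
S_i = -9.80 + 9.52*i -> [-9.8, -0.28, 9.24, 18.76, 28.28]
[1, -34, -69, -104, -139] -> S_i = 1 + -35*i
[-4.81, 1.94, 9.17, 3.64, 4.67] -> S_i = Random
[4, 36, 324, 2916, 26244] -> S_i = 4*9^i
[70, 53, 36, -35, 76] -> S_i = Random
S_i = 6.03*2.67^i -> [6.03, 16.1, 42.99, 114.78, 306.45]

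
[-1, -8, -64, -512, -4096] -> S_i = -1*8^i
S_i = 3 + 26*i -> [3, 29, 55, 81, 107]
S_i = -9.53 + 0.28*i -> [-9.53, -9.25, -8.97, -8.69, -8.41]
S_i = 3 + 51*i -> [3, 54, 105, 156, 207]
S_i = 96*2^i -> [96, 192, 384, 768, 1536]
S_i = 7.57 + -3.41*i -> [7.57, 4.16, 0.75, -2.66, -6.07]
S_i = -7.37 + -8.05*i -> [-7.37, -15.42, -23.47, -31.52, -39.57]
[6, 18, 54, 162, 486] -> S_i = 6*3^i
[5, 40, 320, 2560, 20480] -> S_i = 5*8^i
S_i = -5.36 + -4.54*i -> [-5.36, -9.9, -14.44, -18.98, -23.52]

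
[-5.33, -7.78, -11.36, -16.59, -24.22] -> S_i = -5.33*1.46^i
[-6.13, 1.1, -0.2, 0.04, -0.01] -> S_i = -6.13*(-0.18)^i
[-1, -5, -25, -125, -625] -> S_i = -1*5^i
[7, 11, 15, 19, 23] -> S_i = 7 + 4*i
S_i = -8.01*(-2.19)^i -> [-8.01, 17.54, -38.42, 84.13, -184.25]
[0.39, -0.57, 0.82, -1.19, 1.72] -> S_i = 0.39*(-1.45)^i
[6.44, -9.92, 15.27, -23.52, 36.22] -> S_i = 6.44*(-1.54)^i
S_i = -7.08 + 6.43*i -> [-7.08, -0.65, 5.78, 12.21, 18.64]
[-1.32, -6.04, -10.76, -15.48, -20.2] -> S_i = -1.32 + -4.72*i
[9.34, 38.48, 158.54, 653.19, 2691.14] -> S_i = 9.34*4.12^i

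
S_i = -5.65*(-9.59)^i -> [-5.65, 54.18, -519.62, 4983.15, -47788.44]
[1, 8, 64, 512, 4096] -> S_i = 1*8^i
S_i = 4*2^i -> [4, 8, 16, 32, 64]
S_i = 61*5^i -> [61, 305, 1525, 7625, 38125]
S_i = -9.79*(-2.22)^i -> [-9.79, 21.73, -48.25, 107.11, -237.79]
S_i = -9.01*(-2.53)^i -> [-9.01, 22.8, -57.67, 145.91, -369.15]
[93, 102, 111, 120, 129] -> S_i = 93 + 9*i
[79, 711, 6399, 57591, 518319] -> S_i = 79*9^i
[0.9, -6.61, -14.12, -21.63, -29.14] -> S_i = 0.90 + -7.51*i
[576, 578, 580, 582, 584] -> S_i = 576 + 2*i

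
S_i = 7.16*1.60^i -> [7.16, 11.46, 18.33, 29.33, 46.92]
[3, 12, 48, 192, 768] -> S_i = 3*4^i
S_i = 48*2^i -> [48, 96, 192, 384, 768]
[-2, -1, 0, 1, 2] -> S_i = -2 + 1*i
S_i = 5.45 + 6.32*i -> [5.45, 11.77, 18.09, 24.41, 30.73]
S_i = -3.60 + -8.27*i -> [-3.6, -11.87, -20.14, -28.41, -36.68]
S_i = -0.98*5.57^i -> [-0.98, -5.46, -30.4, -169.35, -943.29]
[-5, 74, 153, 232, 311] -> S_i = -5 + 79*i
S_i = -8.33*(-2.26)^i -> [-8.33, 18.83, -42.55, 96.15, -217.31]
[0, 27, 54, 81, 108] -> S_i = 0 + 27*i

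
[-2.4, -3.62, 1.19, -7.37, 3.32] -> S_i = Random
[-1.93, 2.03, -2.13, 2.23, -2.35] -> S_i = -1.93*(-1.05)^i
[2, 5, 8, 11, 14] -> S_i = 2 + 3*i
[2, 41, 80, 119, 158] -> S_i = 2 + 39*i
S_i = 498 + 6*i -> [498, 504, 510, 516, 522]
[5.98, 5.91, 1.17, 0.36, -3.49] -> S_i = Random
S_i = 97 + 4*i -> [97, 101, 105, 109, 113]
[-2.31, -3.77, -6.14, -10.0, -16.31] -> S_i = -2.31*1.63^i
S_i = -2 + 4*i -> [-2, 2, 6, 10, 14]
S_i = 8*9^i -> [8, 72, 648, 5832, 52488]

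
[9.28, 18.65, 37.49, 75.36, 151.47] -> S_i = 9.28*2.01^i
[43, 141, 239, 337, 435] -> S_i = 43 + 98*i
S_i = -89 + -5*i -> [-89, -94, -99, -104, -109]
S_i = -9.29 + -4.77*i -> [-9.29, -14.06, -18.83, -23.6, -28.37]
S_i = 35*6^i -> [35, 210, 1260, 7560, 45360]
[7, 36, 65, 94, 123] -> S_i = 7 + 29*i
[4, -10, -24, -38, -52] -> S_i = 4 + -14*i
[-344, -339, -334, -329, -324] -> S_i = -344 + 5*i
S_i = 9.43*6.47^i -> [9.43, 61.01, 394.75, 2554.02, 16524.52]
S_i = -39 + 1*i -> [-39, -38, -37, -36, -35]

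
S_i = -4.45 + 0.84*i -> [-4.45, -3.61, -2.77, -1.93, -1.09]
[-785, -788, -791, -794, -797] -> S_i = -785 + -3*i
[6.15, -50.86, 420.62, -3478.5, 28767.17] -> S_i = 6.15*(-8.27)^i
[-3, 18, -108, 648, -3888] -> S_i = -3*-6^i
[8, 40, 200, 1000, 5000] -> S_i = 8*5^i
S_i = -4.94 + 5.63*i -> [-4.94, 0.69, 6.32, 11.95, 17.58]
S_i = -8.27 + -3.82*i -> [-8.27, -12.09, -15.91, -19.73, -23.55]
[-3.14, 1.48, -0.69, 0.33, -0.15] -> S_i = -3.14*(-0.47)^i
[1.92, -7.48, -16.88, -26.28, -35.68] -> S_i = 1.92 + -9.40*i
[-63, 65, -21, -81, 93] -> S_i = Random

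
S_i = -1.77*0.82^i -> [-1.77, -1.45, -1.19, -0.98, -0.8]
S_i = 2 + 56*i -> [2, 58, 114, 170, 226]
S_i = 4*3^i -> [4, 12, 36, 108, 324]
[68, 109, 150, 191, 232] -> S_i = 68 + 41*i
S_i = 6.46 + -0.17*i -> [6.46, 6.29, 6.12, 5.95, 5.78]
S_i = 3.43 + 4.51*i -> [3.43, 7.94, 12.45, 16.96, 21.47]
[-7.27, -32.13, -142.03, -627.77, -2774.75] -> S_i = -7.27*4.42^i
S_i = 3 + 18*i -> [3, 21, 39, 57, 75]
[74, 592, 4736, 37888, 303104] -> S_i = 74*8^i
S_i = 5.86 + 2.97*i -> [5.86, 8.83, 11.8, 14.77, 17.74]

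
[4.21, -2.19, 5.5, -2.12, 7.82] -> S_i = Random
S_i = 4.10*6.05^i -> [4.1, 24.8, 150.07, 907.93, 5492.95]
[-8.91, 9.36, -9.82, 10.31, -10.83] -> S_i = -8.91*(-1.05)^i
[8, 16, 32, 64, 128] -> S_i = 8*2^i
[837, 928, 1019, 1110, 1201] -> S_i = 837 + 91*i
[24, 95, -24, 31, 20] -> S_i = Random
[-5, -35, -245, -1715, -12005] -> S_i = -5*7^i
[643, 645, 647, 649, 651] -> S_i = 643 + 2*i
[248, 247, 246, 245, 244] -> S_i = 248 + -1*i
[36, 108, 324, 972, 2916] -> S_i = 36*3^i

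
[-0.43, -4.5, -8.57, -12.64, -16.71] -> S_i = -0.43 + -4.07*i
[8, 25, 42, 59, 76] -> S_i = 8 + 17*i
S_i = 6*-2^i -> [6, -12, 24, -48, 96]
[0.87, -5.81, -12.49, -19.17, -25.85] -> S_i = 0.87 + -6.68*i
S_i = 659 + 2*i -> [659, 661, 663, 665, 667]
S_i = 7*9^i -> [7, 63, 567, 5103, 45927]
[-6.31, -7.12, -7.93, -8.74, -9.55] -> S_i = -6.31 + -0.81*i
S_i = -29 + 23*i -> [-29, -6, 17, 40, 63]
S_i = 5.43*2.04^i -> [5.43, 11.08, 22.6, 46.1, 94.04]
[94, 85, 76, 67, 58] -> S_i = 94 + -9*i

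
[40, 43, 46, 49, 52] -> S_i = 40 + 3*i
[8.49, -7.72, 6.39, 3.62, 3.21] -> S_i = Random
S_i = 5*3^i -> [5, 15, 45, 135, 405]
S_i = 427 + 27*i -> [427, 454, 481, 508, 535]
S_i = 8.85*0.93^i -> [8.85, 8.23, 7.65, 7.12, 6.62]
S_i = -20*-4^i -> [-20, 80, -320, 1280, -5120]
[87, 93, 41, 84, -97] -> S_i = Random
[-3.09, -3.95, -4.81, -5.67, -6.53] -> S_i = -3.09 + -0.86*i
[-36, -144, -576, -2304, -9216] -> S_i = -36*4^i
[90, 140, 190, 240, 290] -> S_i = 90 + 50*i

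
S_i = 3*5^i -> [3, 15, 75, 375, 1875]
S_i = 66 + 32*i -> [66, 98, 130, 162, 194]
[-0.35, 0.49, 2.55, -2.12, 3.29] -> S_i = Random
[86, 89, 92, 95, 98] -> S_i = 86 + 3*i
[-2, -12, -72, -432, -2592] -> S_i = -2*6^i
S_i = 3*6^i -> [3, 18, 108, 648, 3888]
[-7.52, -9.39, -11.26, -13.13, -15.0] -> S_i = -7.52 + -1.87*i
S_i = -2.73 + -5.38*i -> [-2.73, -8.11, -13.49, -18.87, -24.25]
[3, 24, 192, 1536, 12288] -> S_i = 3*8^i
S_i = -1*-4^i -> [-1, 4, -16, 64, -256]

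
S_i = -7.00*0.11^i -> [-7.0, -0.77, -0.08, -0.01, -0.0]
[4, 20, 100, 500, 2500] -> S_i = 4*5^i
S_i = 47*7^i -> [47, 329, 2303, 16121, 112847]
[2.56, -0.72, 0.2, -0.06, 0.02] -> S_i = 2.56*(-0.28)^i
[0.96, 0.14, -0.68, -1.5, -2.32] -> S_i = 0.96 + -0.82*i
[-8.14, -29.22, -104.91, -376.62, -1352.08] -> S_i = -8.14*3.59^i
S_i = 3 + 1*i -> [3, 4, 5, 6, 7]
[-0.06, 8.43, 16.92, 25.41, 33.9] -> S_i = -0.06 + 8.49*i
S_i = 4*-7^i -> [4, -28, 196, -1372, 9604]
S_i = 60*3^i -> [60, 180, 540, 1620, 4860]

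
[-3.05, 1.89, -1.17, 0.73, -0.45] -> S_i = -3.05*(-0.62)^i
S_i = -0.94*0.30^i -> [-0.94, -0.28, -0.08, -0.03, -0.01]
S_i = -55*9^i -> [-55, -495, -4455, -40095, -360855]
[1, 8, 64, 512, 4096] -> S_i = 1*8^i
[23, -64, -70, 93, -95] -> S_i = Random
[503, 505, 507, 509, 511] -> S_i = 503 + 2*i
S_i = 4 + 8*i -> [4, 12, 20, 28, 36]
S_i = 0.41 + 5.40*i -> [0.41, 5.81, 11.21, 16.61, 22.01]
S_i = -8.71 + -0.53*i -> [-8.71, -9.24, -9.77, -10.3, -10.83]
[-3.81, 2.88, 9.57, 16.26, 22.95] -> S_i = -3.81 + 6.69*i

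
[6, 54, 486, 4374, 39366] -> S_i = 6*9^i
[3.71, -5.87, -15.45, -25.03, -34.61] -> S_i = 3.71 + -9.58*i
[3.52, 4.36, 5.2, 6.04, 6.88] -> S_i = 3.52 + 0.84*i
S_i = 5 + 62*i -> [5, 67, 129, 191, 253]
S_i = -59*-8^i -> [-59, 472, -3776, 30208, -241664]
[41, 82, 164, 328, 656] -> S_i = 41*2^i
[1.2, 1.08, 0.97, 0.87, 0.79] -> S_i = 1.20*0.90^i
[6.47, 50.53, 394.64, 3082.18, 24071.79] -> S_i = 6.47*7.81^i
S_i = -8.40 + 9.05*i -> [-8.4, 0.65, 9.7, 18.75, 27.8]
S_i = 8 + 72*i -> [8, 80, 152, 224, 296]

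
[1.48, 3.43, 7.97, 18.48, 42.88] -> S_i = 1.48*2.32^i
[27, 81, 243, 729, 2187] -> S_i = 27*3^i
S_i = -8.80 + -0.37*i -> [-8.8, -9.17, -9.54, -9.91, -10.28]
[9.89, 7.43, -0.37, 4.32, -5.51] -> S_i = Random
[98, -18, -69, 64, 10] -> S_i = Random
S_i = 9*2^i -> [9, 18, 36, 72, 144]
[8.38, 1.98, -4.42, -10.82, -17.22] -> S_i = 8.38 + -6.40*i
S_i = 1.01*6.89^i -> [1.01, 6.96, 47.95, 330.35, 2276.14]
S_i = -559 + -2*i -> [-559, -561, -563, -565, -567]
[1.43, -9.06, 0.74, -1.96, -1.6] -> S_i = Random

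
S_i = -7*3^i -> [-7, -21, -63, -189, -567]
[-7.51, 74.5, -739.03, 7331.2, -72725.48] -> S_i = -7.51*(-9.92)^i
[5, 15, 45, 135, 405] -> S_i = 5*3^i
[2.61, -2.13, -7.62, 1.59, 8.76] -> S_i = Random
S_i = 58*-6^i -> [58, -348, 2088, -12528, 75168]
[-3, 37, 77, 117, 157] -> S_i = -3 + 40*i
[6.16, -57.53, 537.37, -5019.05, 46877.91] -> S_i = 6.16*(-9.34)^i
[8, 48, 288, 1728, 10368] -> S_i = 8*6^i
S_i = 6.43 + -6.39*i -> [6.43, 0.04, -6.35, -12.74, -19.13]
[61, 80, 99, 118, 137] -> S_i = 61 + 19*i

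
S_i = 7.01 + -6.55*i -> [7.01, 0.46, -6.09, -12.64, -19.19]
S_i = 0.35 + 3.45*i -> [0.35, 3.8, 7.25, 10.7, 14.15]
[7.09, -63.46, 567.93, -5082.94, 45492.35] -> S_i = 7.09*(-8.95)^i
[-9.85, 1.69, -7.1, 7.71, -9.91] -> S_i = Random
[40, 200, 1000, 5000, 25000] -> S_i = 40*5^i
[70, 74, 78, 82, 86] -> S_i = 70 + 4*i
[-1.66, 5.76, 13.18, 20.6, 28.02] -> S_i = -1.66 + 7.42*i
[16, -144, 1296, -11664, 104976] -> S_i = 16*-9^i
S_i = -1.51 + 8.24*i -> [-1.51, 6.73, 14.97, 23.21, 31.45]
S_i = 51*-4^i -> [51, -204, 816, -3264, 13056]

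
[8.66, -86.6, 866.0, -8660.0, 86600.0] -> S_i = 8.66*(-10.00)^i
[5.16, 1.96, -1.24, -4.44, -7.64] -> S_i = 5.16 + -3.20*i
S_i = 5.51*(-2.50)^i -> [5.51, -13.77, 34.44, -86.09, 215.23]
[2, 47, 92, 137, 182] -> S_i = 2 + 45*i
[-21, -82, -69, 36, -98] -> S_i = Random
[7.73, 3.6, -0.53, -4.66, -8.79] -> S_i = 7.73 + -4.13*i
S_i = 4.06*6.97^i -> [4.06, 28.3, 197.24, 1374.75, 9582.02]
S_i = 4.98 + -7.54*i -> [4.98, -2.56, -10.1, -17.64, -25.18]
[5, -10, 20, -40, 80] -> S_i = 5*-2^i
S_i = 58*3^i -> [58, 174, 522, 1566, 4698]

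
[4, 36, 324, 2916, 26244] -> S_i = 4*9^i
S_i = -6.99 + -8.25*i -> [-6.99, -15.24, -23.49, -31.74, -39.99]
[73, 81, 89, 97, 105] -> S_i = 73 + 8*i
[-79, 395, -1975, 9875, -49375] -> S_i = -79*-5^i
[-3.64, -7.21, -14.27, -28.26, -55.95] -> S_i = -3.64*1.98^i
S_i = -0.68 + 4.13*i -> [-0.68, 3.45, 7.58, 11.71, 15.84]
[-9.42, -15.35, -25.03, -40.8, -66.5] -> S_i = -9.42*1.63^i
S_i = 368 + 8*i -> [368, 376, 384, 392, 400]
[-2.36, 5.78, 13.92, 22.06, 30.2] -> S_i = -2.36 + 8.14*i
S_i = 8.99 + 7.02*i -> [8.99, 16.01, 23.03, 30.05, 37.07]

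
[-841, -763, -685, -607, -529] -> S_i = -841 + 78*i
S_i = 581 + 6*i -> [581, 587, 593, 599, 605]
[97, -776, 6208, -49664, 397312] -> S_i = 97*-8^i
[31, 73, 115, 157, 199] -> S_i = 31 + 42*i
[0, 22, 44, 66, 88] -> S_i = 0 + 22*i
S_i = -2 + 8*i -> [-2, 6, 14, 22, 30]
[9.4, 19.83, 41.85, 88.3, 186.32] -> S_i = 9.40*2.11^i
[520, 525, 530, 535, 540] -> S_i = 520 + 5*i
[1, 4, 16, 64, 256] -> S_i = 1*4^i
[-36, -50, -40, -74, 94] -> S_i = Random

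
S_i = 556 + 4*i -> [556, 560, 564, 568, 572]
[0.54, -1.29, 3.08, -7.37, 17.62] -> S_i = 0.54*(-2.39)^i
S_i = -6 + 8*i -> [-6, 2, 10, 18, 26]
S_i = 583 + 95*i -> [583, 678, 773, 868, 963]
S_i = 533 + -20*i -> [533, 513, 493, 473, 453]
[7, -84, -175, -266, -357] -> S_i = 7 + -91*i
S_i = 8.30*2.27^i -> [8.3, 18.84, 42.77, 97.09, 220.38]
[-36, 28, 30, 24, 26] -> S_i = Random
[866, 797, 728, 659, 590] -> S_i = 866 + -69*i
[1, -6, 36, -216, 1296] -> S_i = 1*-6^i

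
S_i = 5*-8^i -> [5, -40, 320, -2560, 20480]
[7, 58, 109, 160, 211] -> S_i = 7 + 51*i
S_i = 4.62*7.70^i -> [4.62, 35.57, 273.92, 2109.18, 16240.7]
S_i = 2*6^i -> [2, 12, 72, 432, 2592]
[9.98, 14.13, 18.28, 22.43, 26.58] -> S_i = 9.98 + 4.15*i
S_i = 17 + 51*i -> [17, 68, 119, 170, 221]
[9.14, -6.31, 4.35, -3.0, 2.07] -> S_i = 9.14*(-0.69)^i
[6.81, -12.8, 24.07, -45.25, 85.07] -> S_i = 6.81*(-1.88)^i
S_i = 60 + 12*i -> [60, 72, 84, 96, 108]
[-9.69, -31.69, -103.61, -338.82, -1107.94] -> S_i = -9.69*3.27^i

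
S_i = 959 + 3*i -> [959, 962, 965, 968, 971]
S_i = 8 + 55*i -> [8, 63, 118, 173, 228]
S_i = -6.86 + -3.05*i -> [-6.86, -9.91, -12.96, -16.01, -19.06]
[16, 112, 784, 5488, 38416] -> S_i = 16*7^i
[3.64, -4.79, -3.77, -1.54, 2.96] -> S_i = Random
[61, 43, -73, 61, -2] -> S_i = Random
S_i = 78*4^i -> [78, 312, 1248, 4992, 19968]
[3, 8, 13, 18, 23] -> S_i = 3 + 5*i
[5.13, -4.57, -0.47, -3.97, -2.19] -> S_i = Random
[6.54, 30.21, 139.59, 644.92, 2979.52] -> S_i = 6.54*4.62^i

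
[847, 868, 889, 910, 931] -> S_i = 847 + 21*i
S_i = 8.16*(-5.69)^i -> [8.16, -46.43, 264.19, -1503.24, 8553.41]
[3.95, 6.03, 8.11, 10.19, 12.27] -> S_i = 3.95 + 2.08*i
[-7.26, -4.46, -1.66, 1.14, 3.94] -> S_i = -7.26 + 2.80*i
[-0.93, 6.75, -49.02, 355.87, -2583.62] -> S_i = -0.93*(-7.26)^i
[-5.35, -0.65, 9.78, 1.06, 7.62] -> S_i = Random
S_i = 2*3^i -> [2, 6, 18, 54, 162]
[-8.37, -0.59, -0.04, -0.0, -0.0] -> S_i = -8.37*0.07^i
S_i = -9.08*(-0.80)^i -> [-9.08, 7.26, -5.81, 4.65, -3.72]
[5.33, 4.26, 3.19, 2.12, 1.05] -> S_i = 5.33 + -1.07*i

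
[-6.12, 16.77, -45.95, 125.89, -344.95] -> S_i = -6.12*(-2.74)^i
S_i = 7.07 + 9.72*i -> [7.07, 16.79, 26.51, 36.23, 45.95]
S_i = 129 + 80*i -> [129, 209, 289, 369, 449]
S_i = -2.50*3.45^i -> [-2.5, -8.62, -29.76, -102.66, -354.17]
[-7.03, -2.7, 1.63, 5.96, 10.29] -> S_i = -7.03 + 4.33*i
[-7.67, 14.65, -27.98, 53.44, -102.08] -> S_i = -7.67*(-1.91)^i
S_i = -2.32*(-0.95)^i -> [-2.32, 2.2, -2.09, 1.99, -1.89]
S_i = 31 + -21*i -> [31, 10, -11, -32, -53]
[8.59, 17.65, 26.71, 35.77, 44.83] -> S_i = 8.59 + 9.06*i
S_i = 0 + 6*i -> [0, 6, 12, 18, 24]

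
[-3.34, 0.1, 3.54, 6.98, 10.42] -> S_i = -3.34 + 3.44*i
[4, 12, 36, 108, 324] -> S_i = 4*3^i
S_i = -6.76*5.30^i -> [-6.76, -35.83, -189.89, -1006.41, -5333.97]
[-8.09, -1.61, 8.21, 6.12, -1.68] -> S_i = Random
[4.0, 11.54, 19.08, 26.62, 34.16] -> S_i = 4.00 + 7.54*i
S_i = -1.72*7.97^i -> [-1.72, -13.71, -109.26, -870.77, -6940.04]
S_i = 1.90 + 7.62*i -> [1.9, 9.52, 17.14, 24.76, 32.38]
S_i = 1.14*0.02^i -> [1.14, 0.02, 0.0, 0.0, 0.0]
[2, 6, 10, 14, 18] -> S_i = 2 + 4*i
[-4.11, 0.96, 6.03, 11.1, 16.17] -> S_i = -4.11 + 5.07*i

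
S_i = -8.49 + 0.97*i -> [-8.49, -7.52, -6.55, -5.58, -4.61]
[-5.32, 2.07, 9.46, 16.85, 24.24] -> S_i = -5.32 + 7.39*i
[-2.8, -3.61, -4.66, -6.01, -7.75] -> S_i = -2.80*1.29^i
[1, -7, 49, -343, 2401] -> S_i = 1*-7^i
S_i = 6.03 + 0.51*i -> [6.03, 6.54, 7.05, 7.56, 8.07]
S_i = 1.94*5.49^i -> [1.94, 10.65, 58.47, 321.01, 1762.35]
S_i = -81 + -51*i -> [-81, -132, -183, -234, -285]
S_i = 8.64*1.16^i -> [8.64, 10.02, 11.63, 13.49, 15.64]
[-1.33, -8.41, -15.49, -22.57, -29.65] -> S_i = -1.33 + -7.08*i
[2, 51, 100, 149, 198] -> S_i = 2 + 49*i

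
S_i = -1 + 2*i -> [-1, 1, 3, 5, 7]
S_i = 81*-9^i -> [81, -729, 6561, -59049, 531441]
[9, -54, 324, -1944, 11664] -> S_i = 9*-6^i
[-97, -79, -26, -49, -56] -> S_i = Random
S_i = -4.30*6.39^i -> [-4.3, -27.48, -175.58, -1121.94, -7169.22]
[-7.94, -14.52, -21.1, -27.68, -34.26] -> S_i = -7.94 + -6.58*i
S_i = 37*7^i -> [37, 259, 1813, 12691, 88837]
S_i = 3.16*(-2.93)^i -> [3.16, -9.26, 27.13, -79.49, 232.89]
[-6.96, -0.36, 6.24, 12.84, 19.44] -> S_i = -6.96 + 6.60*i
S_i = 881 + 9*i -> [881, 890, 899, 908, 917]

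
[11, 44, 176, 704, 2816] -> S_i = 11*4^i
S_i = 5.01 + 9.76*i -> [5.01, 14.77, 24.53, 34.29, 44.05]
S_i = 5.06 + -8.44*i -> [5.06, -3.38, -11.82, -20.26, -28.7]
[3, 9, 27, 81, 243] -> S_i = 3*3^i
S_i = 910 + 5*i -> [910, 915, 920, 925, 930]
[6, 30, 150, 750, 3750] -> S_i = 6*5^i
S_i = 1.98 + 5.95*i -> [1.98, 7.93, 13.88, 19.83, 25.78]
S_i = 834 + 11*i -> [834, 845, 856, 867, 878]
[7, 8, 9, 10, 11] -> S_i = 7 + 1*i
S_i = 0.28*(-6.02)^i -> [0.28, -1.69, 10.15, -61.09, 367.74]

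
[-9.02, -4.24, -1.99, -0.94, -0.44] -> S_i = -9.02*0.47^i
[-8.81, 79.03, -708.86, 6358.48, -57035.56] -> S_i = -8.81*(-8.97)^i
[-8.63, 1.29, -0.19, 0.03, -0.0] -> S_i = -8.63*(-0.15)^i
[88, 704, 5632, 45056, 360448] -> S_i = 88*8^i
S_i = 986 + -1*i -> [986, 985, 984, 983, 982]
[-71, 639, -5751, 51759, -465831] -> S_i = -71*-9^i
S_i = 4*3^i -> [4, 12, 36, 108, 324]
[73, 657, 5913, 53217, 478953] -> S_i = 73*9^i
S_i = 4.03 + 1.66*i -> [4.03, 5.69, 7.35, 9.01, 10.67]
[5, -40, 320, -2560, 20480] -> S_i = 5*-8^i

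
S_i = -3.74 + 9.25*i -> [-3.74, 5.51, 14.76, 24.01, 33.26]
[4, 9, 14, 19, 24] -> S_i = 4 + 5*i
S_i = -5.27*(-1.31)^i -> [-5.27, 6.9, -9.04, 11.85, -15.52]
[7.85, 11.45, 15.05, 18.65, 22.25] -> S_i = 7.85 + 3.60*i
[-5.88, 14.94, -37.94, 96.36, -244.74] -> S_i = -5.88*(-2.54)^i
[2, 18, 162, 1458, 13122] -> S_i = 2*9^i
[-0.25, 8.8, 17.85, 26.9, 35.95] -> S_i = -0.25 + 9.05*i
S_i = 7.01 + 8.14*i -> [7.01, 15.15, 23.29, 31.43, 39.57]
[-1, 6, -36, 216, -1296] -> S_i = -1*-6^i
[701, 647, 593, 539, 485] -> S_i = 701 + -54*i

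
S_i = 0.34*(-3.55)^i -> [0.34, -1.21, 4.28, -15.21, 54.0]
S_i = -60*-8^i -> [-60, 480, -3840, 30720, -245760]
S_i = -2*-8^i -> [-2, 16, -128, 1024, -8192]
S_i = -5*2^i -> [-5, -10, -20, -40, -80]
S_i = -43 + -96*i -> [-43, -139, -235, -331, -427]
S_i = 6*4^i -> [6, 24, 96, 384, 1536]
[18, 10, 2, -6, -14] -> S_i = 18 + -8*i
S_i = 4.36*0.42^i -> [4.36, 1.83, 0.77, 0.32, 0.14]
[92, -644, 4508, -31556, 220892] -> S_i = 92*-7^i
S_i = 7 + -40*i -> [7, -33, -73, -113, -153]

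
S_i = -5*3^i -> [-5, -15, -45, -135, -405]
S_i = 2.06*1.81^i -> [2.06, 3.73, 6.75, 12.22, 22.11]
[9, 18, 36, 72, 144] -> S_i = 9*2^i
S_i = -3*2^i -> [-3, -6, -12, -24, -48]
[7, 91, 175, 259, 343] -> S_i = 7 + 84*i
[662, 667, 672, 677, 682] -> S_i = 662 + 5*i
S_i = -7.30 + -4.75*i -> [-7.3, -12.05, -16.8, -21.55, -26.3]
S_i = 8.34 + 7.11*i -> [8.34, 15.45, 22.56, 29.67, 36.78]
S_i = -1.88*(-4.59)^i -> [-1.88, 8.63, -39.61, 181.8, -834.47]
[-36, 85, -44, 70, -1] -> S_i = Random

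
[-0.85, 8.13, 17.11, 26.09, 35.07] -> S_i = -0.85 + 8.98*i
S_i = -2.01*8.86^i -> [-2.01, -17.81, -157.78, -1397.97, -12386.0]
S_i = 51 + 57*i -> [51, 108, 165, 222, 279]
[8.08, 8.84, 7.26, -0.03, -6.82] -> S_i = Random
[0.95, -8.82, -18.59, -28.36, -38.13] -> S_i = 0.95 + -9.77*i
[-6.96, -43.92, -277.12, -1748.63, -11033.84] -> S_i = -6.96*6.31^i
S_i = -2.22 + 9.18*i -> [-2.22, 6.96, 16.14, 25.32, 34.5]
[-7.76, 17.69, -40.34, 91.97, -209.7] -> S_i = -7.76*(-2.28)^i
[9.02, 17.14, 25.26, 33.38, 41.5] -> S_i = 9.02 + 8.12*i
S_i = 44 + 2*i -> [44, 46, 48, 50, 52]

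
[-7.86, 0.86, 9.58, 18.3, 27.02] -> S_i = -7.86 + 8.72*i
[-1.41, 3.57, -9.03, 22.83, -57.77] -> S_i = -1.41*(-2.53)^i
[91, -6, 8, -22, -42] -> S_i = Random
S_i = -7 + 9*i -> [-7, 2, 11, 20, 29]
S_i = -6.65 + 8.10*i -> [-6.65, 1.45, 9.55, 17.65, 25.75]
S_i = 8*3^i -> [8, 24, 72, 216, 648]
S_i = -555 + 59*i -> [-555, -496, -437, -378, -319]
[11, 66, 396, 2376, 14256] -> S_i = 11*6^i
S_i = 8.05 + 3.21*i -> [8.05, 11.26, 14.47, 17.68, 20.89]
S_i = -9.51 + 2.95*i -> [-9.51, -6.56, -3.61, -0.66, 2.29]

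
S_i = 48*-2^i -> [48, -96, 192, -384, 768]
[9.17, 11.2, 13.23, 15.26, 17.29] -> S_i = 9.17 + 2.03*i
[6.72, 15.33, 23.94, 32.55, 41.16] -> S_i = 6.72 + 8.61*i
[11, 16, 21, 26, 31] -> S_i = 11 + 5*i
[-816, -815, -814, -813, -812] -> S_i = -816 + 1*i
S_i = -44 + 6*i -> [-44, -38, -32, -26, -20]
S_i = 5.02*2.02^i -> [5.02, 10.14, 20.48, 41.38, 83.58]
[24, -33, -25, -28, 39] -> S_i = Random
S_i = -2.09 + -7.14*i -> [-2.09, -9.23, -16.37, -23.51, -30.65]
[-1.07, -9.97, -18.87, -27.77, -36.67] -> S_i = -1.07 + -8.90*i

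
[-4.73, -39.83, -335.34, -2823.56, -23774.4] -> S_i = -4.73*8.42^i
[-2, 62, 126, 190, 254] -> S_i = -2 + 64*i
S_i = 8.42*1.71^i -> [8.42, 14.4, 24.62, 42.1, 71.99]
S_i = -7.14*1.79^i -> [-7.14, -12.78, -22.88, -40.95, -73.3]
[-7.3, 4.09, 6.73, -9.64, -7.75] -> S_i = Random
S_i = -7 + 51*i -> [-7, 44, 95, 146, 197]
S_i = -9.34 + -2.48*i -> [-9.34, -11.82, -14.3, -16.78, -19.26]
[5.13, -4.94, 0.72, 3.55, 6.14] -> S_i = Random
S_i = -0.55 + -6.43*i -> [-0.55, -6.98, -13.41, -19.84, -26.27]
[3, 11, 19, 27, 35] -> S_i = 3 + 8*i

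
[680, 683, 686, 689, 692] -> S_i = 680 + 3*i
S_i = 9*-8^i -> [9, -72, 576, -4608, 36864]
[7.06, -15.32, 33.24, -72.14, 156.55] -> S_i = 7.06*(-2.17)^i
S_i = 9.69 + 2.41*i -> [9.69, 12.1, 14.51, 16.92, 19.33]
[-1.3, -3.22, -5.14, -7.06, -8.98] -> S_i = -1.30 + -1.92*i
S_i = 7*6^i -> [7, 42, 252, 1512, 9072]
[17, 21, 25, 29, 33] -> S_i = 17 + 4*i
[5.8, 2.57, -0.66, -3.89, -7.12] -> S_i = 5.80 + -3.23*i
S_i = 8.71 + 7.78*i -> [8.71, 16.49, 24.27, 32.05, 39.83]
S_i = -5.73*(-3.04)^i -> [-5.73, 17.42, -52.95, 160.98, -489.38]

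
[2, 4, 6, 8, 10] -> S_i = 2 + 2*i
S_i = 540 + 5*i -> [540, 545, 550, 555, 560]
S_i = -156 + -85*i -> [-156, -241, -326, -411, -496]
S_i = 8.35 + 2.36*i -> [8.35, 10.71, 13.07, 15.43, 17.79]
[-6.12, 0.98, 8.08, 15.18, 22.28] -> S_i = -6.12 + 7.10*i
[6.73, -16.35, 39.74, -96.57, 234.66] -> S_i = 6.73*(-2.43)^i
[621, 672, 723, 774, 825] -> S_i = 621 + 51*i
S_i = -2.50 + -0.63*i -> [-2.5, -3.13, -3.76, -4.39, -5.02]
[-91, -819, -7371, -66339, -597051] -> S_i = -91*9^i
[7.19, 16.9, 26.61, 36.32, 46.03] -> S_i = 7.19 + 9.71*i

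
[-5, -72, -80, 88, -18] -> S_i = Random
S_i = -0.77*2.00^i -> [-0.77, -1.54, -3.08, -6.16, -12.32]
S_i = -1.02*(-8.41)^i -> [-1.02, 8.58, -72.14, 606.72, -5102.51]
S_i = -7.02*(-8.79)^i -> [-7.02, 61.71, -542.39, 4767.64, -41907.58]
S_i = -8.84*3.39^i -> [-8.84, -29.97, -101.59, -344.39, -1167.48]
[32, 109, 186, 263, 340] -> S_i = 32 + 77*i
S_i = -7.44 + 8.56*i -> [-7.44, 1.12, 9.68, 18.24, 26.8]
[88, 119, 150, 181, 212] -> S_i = 88 + 31*i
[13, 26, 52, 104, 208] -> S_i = 13*2^i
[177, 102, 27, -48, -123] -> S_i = 177 + -75*i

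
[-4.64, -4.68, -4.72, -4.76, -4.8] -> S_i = -4.64 + -0.04*i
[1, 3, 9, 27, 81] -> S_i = 1*3^i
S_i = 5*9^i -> [5, 45, 405, 3645, 32805]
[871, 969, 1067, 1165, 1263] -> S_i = 871 + 98*i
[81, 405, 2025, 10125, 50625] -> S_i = 81*5^i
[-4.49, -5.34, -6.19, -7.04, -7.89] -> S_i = -4.49 + -0.85*i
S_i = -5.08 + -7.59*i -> [-5.08, -12.67, -20.26, -27.85, -35.44]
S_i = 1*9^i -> [1, 9, 81, 729, 6561]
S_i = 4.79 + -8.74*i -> [4.79, -3.95, -12.69, -21.43, -30.17]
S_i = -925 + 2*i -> [-925, -923, -921, -919, -917]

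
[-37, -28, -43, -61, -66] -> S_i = Random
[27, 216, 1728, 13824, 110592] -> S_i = 27*8^i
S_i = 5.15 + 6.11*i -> [5.15, 11.26, 17.37, 23.48, 29.59]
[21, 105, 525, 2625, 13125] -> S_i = 21*5^i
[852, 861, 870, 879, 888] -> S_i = 852 + 9*i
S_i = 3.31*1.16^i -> [3.31, 3.84, 4.45, 5.17, 5.99]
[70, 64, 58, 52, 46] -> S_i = 70 + -6*i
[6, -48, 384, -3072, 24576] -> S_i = 6*-8^i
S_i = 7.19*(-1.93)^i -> [7.19, -13.88, 26.78, -51.69, 99.76]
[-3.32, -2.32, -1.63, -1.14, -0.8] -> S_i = -3.32*0.70^i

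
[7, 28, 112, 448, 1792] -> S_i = 7*4^i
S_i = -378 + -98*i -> [-378, -476, -574, -672, -770]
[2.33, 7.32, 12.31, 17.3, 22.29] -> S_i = 2.33 + 4.99*i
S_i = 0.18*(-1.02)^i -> [0.18, -0.18, 0.19, -0.19, 0.19]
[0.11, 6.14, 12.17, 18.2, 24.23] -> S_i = 0.11 + 6.03*i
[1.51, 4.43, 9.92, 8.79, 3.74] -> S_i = Random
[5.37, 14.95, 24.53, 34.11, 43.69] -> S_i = 5.37 + 9.58*i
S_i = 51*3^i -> [51, 153, 459, 1377, 4131]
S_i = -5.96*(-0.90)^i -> [-5.96, 5.36, -4.83, 4.34, -3.91]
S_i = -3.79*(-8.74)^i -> [-3.79, 33.12, -289.51, 2530.31, -22114.9]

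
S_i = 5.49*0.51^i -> [5.49, 2.8, 1.43, 0.73, 0.37]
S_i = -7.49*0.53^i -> [-7.49, -3.97, -2.1, -1.12, -0.59]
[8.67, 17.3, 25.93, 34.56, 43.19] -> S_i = 8.67 + 8.63*i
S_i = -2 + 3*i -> [-2, 1, 4, 7, 10]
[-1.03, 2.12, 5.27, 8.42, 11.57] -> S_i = -1.03 + 3.15*i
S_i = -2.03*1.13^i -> [-2.03, -2.29, -2.59, -2.93, -3.31]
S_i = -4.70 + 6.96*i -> [-4.7, 2.26, 9.22, 16.18, 23.14]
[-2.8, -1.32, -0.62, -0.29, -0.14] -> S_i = -2.80*0.47^i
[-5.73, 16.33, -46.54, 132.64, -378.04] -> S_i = -5.73*(-2.85)^i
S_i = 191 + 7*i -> [191, 198, 205, 212, 219]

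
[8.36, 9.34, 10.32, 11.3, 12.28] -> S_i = 8.36 + 0.98*i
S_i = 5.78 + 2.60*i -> [5.78, 8.38, 10.98, 13.58, 16.18]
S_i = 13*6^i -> [13, 78, 468, 2808, 16848]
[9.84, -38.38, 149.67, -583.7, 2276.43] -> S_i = 9.84*(-3.90)^i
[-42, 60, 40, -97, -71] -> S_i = Random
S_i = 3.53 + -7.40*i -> [3.53, -3.87, -11.27, -18.67, -26.07]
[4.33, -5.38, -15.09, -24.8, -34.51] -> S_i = 4.33 + -9.71*i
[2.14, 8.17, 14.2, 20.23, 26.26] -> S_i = 2.14 + 6.03*i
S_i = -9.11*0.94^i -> [-9.11, -8.56, -8.05, -7.57, -7.11]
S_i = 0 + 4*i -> [0, 4, 8, 12, 16]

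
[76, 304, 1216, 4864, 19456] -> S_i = 76*4^i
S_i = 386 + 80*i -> [386, 466, 546, 626, 706]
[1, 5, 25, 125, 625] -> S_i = 1*5^i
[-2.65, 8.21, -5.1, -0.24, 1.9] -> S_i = Random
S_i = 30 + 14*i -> [30, 44, 58, 72, 86]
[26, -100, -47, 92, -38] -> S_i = Random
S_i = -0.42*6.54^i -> [-0.42, -2.75, -17.96, -117.49, -768.35]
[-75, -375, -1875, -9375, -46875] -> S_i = -75*5^i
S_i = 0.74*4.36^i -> [0.74, 3.23, 14.07, 61.33, 267.41]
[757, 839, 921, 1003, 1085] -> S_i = 757 + 82*i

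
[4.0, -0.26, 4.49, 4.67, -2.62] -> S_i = Random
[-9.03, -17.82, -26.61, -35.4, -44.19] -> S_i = -9.03 + -8.79*i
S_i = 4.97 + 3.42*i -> [4.97, 8.39, 11.81, 15.23, 18.65]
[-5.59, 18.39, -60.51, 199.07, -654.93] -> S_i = -5.59*(-3.29)^i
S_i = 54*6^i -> [54, 324, 1944, 11664, 69984]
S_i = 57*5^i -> [57, 285, 1425, 7125, 35625]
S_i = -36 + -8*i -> [-36, -44, -52, -60, -68]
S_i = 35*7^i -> [35, 245, 1715, 12005, 84035]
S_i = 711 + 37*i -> [711, 748, 785, 822, 859]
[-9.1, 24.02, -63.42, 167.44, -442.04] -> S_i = -9.10*(-2.64)^i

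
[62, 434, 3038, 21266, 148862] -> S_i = 62*7^i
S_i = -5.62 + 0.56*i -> [-5.62, -5.06, -4.5, -3.94, -3.38]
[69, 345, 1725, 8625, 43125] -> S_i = 69*5^i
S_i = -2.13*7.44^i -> [-2.13, -15.85, -117.9, -877.2, -6526.36]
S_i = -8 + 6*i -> [-8, -2, 4, 10, 16]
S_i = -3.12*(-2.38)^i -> [-3.12, 7.43, -17.67, 42.06, -100.11]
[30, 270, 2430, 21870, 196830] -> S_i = 30*9^i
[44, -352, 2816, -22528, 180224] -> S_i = 44*-8^i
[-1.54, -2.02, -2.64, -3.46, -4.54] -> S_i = -1.54*1.31^i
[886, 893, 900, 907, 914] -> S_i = 886 + 7*i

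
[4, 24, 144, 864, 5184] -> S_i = 4*6^i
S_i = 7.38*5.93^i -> [7.38, 43.76, 259.52, 1538.94, 9125.89]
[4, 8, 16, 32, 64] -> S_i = 4*2^i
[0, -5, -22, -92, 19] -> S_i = Random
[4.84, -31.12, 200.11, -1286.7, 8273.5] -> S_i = 4.84*(-6.43)^i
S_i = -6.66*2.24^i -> [-6.66, -14.92, -33.42, -74.85, -167.67]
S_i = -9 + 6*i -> [-9, -3, 3, 9, 15]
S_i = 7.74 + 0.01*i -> [7.74, 7.75, 7.76, 7.77, 7.78]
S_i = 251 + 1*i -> [251, 252, 253, 254, 255]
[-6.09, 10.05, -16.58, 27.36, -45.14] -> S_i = -6.09*(-1.65)^i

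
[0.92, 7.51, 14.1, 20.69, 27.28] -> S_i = 0.92 + 6.59*i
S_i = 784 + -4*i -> [784, 780, 776, 772, 768]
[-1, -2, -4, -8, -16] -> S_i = -1*2^i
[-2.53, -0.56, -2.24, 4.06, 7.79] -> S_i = Random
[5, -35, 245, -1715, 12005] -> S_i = 5*-7^i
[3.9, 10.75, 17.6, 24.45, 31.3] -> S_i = 3.90 + 6.85*i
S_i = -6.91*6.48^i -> [-6.91, -44.78, -290.15, -1880.2, -12183.67]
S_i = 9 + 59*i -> [9, 68, 127, 186, 245]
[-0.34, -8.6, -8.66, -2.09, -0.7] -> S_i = Random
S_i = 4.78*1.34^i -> [4.78, 6.41, 8.58, 11.5, 15.41]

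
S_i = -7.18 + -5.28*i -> [-7.18, -12.46, -17.74, -23.02, -28.3]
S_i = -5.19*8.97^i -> [-5.19, -46.55, -417.59, -3745.8, -33599.83]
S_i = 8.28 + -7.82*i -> [8.28, 0.46, -7.36, -15.18, -23.0]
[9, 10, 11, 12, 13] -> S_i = 9 + 1*i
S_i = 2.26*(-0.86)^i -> [2.26, -1.94, 1.67, -1.44, 1.24]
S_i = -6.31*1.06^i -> [-6.31, -6.69, -7.09, -7.52, -7.97]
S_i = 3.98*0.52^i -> [3.98, 2.07, 1.08, 0.56, 0.29]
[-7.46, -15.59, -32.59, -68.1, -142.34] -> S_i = -7.46*2.09^i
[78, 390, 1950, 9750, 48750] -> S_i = 78*5^i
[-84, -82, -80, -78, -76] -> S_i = -84 + 2*i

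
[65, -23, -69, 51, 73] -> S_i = Random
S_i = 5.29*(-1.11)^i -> [5.29, -5.87, 6.52, -7.23, 8.03]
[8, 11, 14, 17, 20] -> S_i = 8 + 3*i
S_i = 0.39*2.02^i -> [0.39, 0.79, 1.59, 3.21, 6.49]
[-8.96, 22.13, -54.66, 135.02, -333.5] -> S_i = -8.96*(-2.47)^i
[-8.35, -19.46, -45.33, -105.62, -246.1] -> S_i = -8.35*2.33^i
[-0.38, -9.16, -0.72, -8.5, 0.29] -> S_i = Random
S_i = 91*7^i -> [91, 637, 4459, 31213, 218491]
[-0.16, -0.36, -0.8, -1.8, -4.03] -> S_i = -0.16*2.24^i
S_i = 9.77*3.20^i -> [9.77, 31.26, 100.04, 320.14, 1024.46]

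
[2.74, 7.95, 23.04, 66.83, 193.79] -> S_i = 2.74*2.90^i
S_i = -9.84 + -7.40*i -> [-9.84, -17.24, -24.64, -32.04, -39.44]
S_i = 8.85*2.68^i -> [8.85, 23.72, 63.56, 170.35, 456.54]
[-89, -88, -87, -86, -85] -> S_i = -89 + 1*i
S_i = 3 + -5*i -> [3, -2, -7, -12, -17]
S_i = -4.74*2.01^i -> [-4.74, -9.53, -19.15, -38.49, -77.37]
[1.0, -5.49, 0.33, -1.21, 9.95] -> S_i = Random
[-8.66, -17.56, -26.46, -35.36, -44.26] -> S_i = -8.66 + -8.90*i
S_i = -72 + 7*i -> [-72, -65, -58, -51, -44]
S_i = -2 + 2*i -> [-2, 0, 2, 4, 6]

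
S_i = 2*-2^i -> [2, -4, 8, -16, 32]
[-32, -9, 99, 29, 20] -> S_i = Random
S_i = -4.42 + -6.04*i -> [-4.42, -10.46, -16.5, -22.54, -28.58]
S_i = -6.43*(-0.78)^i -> [-6.43, 5.02, -3.91, 3.05, -2.38]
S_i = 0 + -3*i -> [0, -3, -6, -9, -12]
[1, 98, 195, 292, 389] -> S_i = 1 + 97*i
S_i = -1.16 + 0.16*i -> [-1.16, -1.0, -0.84, -0.68, -0.52]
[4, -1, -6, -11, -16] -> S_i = 4 + -5*i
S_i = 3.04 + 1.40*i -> [3.04, 4.44, 5.84, 7.24, 8.64]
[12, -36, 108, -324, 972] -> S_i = 12*-3^i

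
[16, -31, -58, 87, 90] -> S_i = Random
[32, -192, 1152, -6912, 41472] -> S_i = 32*-6^i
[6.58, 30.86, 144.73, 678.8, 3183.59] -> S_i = 6.58*4.69^i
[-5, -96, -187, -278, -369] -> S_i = -5 + -91*i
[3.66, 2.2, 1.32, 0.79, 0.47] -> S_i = 3.66*0.60^i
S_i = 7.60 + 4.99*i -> [7.6, 12.59, 17.58, 22.57, 27.56]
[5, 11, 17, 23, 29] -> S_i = 5 + 6*i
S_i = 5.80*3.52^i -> [5.8, 20.42, 71.86, 252.96, 890.43]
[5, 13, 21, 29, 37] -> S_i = 5 + 8*i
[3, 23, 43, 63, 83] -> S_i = 3 + 20*i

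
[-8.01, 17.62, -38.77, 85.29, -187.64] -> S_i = -8.01*(-2.20)^i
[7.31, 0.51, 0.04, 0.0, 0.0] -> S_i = 7.31*0.07^i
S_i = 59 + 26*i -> [59, 85, 111, 137, 163]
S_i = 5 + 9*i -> [5, 14, 23, 32, 41]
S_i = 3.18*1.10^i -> [3.18, 3.5, 3.85, 4.23, 4.66]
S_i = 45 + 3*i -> [45, 48, 51, 54, 57]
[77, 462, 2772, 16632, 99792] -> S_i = 77*6^i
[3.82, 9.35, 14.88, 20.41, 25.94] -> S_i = 3.82 + 5.53*i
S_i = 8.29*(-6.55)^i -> [8.29, -54.3, 355.66, -2329.58, 15258.78]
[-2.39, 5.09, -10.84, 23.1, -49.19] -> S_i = -2.39*(-2.13)^i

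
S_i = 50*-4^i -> [50, -200, 800, -3200, 12800]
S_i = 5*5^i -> [5, 25, 125, 625, 3125]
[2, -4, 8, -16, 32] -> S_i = 2*-2^i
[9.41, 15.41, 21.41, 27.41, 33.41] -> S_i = 9.41 + 6.00*i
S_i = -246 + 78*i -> [-246, -168, -90, -12, 66]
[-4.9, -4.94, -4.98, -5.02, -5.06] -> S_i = -4.90 + -0.04*i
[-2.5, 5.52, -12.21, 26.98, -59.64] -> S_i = -2.50*(-2.21)^i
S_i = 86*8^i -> [86, 688, 5504, 44032, 352256]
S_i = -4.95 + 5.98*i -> [-4.95, 1.03, 7.01, 12.99, 18.97]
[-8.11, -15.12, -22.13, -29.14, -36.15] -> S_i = -8.11 + -7.01*i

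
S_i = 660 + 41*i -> [660, 701, 742, 783, 824]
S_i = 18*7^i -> [18, 126, 882, 6174, 43218]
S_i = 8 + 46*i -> [8, 54, 100, 146, 192]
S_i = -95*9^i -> [-95, -855, -7695, -69255, -623295]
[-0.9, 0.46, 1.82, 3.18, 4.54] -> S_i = -0.90 + 1.36*i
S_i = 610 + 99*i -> [610, 709, 808, 907, 1006]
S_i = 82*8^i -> [82, 656, 5248, 41984, 335872]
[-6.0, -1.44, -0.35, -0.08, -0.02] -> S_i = -6.00*0.24^i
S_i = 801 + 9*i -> [801, 810, 819, 828, 837]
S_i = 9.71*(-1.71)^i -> [9.71, -16.6, 28.39, -48.55, 83.02]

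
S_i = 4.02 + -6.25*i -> [4.02, -2.23, -8.48, -14.73, -20.98]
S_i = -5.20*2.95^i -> [-5.2, -15.34, -45.25, -133.5, -393.81]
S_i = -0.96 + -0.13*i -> [-0.96, -1.09, -1.22, -1.35, -1.48]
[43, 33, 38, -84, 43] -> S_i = Random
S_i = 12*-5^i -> [12, -60, 300, -1500, 7500]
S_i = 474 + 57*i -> [474, 531, 588, 645, 702]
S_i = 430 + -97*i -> [430, 333, 236, 139, 42]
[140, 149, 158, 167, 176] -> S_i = 140 + 9*i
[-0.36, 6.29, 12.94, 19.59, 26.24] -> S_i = -0.36 + 6.65*i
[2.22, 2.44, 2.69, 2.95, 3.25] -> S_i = 2.22*1.10^i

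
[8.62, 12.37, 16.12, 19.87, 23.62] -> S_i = 8.62 + 3.75*i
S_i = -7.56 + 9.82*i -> [-7.56, 2.26, 12.08, 21.9, 31.72]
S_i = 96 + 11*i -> [96, 107, 118, 129, 140]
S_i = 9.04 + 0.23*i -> [9.04, 9.27, 9.5, 9.73, 9.96]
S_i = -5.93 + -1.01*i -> [-5.93, -6.94, -7.95, -8.96, -9.97]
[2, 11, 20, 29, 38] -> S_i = 2 + 9*i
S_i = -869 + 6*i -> [-869, -863, -857, -851, -845]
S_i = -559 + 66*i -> [-559, -493, -427, -361, -295]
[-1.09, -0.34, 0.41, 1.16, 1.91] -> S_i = -1.09 + 0.75*i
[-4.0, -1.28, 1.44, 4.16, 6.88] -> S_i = -4.00 + 2.72*i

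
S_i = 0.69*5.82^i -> [0.69, 4.02, 23.37, 136.02, 791.66]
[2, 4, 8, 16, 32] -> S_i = 2*2^i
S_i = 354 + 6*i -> [354, 360, 366, 372, 378]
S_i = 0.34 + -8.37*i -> [0.34, -8.03, -16.4, -24.77, -33.14]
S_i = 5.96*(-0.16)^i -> [5.96, -0.95, 0.15, -0.02, 0.0]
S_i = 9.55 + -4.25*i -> [9.55, 5.3, 1.05, -3.2, -7.45]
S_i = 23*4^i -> [23, 92, 368, 1472, 5888]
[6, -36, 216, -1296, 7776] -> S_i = 6*-6^i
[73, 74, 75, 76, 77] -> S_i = 73 + 1*i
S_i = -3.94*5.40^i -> [-3.94, -21.28, -114.89, -620.41, -3350.2]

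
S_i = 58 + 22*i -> [58, 80, 102, 124, 146]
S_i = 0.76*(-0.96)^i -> [0.76, -0.73, 0.7, -0.67, 0.65]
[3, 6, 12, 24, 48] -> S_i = 3*2^i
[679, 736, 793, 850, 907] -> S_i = 679 + 57*i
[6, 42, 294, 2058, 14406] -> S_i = 6*7^i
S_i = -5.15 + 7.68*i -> [-5.15, 2.53, 10.21, 17.89, 25.57]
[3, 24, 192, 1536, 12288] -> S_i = 3*8^i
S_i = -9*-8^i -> [-9, 72, -576, 4608, -36864]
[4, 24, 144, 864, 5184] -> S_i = 4*6^i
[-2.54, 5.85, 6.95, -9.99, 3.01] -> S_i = Random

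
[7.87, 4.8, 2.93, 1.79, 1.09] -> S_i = 7.87*0.61^i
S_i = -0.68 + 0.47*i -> [-0.68, -0.21, 0.26, 0.73, 1.2]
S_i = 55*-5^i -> [55, -275, 1375, -6875, 34375]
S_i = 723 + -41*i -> [723, 682, 641, 600, 559]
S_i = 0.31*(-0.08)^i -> [0.31, -0.02, 0.0, -0.0, 0.0]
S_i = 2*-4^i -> [2, -8, 32, -128, 512]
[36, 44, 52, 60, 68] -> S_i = 36 + 8*i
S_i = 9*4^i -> [9, 36, 144, 576, 2304]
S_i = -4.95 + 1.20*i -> [-4.95, -3.75, -2.55, -1.35, -0.15]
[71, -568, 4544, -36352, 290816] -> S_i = 71*-8^i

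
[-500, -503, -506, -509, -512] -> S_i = -500 + -3*i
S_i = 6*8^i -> [6, 48, 384, 3072, 24576]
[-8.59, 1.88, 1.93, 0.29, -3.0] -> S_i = Random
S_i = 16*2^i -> [16, 32, 64, 128, 256]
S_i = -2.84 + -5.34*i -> [-2.84, -8.18, -13.52, -18.86, -24.2]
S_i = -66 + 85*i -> [-66, 19, 104, 189, 274]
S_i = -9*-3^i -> [-9, 27, -81, 243, -729]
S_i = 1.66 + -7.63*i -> [1.66, -5.97, -13.6, -21.23, -28.86]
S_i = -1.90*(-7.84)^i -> [-1.9, 14.9, -116.78, 915.59, -7178.24]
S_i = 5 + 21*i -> [5, 26, 47, 68, 89]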